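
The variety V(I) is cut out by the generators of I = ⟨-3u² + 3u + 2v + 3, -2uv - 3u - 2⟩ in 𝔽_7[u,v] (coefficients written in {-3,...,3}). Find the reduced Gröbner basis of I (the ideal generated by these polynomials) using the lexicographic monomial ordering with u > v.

f_1 = -3u² + 3u + 2v + 3, LT = u².
f_2 = -2uv - 3u - 2, LT = uv.

S(f_1,f_2): lcm = u²v. S = 2u² - uv - u - 3v² - v.
  reduce S modulo (f_1, f_2):
  remainder -u - 3v² - 2v + 3 ≠ 0; add g_3 = -u - 3v² - 2v + 3 to the basis.

S(f_2,g_3): lcm = uv. S = -2u - 3v³ - 2v² + 3v + 1.
  reduce S modulo (f_1, f_2, g_3):
  remainder -3v³ - 3v² + 2 ≠ 0; add g_4 = -3v³ - 3v² + 2 to the basis.

The other S-polynomials (S(f_1,g_3), S(f_1,g_4), S(f_2,g_4), S(g_3,g_4)) all reduce to 0 modulo the current basis, so we have a Gröbner basis.
Inter-reduce: drop elements whose leading term is divisible by another's, tail-reduce, and make monic.

G = {u + 3v² + 2v - 3, v³ + v² - 3}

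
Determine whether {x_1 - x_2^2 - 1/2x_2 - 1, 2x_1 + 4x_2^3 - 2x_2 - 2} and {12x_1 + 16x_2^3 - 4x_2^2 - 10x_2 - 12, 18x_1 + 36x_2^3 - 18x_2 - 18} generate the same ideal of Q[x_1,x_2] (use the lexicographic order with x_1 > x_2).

Yes, the ideals are equal.

For a fixed monomial order, each ideal has a unique reduced Gröbner basis; comparing bases decides equality.
Buchberger on the first generating set:
f_1 = x_1 - x_2^2 - 1/2x_2 - 1, LT = x_1.
f_2 = 2x_1 + 4x_2^3 - 2x_2 - 2, LT = x_1.

S(f_1,f_2): lcm = x_1. S = -2x_2^3 - x_2^2 + 1/2x_2.
  leading term x_2^3: no divisor's leading term divides it; move -2x_2^3 to the remainder.
  leading term x_2^2: no divisor's leading term divides it; move -x_2^2 to the remainder.
  leading term x_2: no divisor's leading term divides it; move 1/2x_2 to the remainder.
  remainder -2x_2^3 - x_2^2 + 1/2x_2 ≠ 0; add g_3 = -2x_2^3 - x_2^2 + 1/2x_2 to the basis.

The other S-polynomials (S(f_1,g_3), S(f_2,g_3)) all reduce to 0 modulo the current basis, so we have a Gröbner basis.
Inter-reduce: drop elements whose leading term is divisible by another's, tail-reduce, and make monic.
Reduced Gröbner basis: {x_1 - x_2^2 - 1/2x_2 - 1, x_2^3 + 1/2x_2^2 - 1/4x_2}.

Buchberger on the second generating set:
h_1 = 12x_1 + 16x_2^3 - 4x_2^2 - 10x_2 - 12, LT = x_1.
h_2 = 18x_1 + 36x_2^3 - 18x_2 - 18, LT = x_1.

S(h_1,h_2): lcm = x_1. S = -2/3x_2^3 - 1/3x_2^2 + 1/6x_2.
  leading term x_2^3: no divisor's leading term divides it; move -2/3x_2^3 to the remainder.
  leading term x_2^2: no divisor's leading term divides it; move -1/3x_2^2 to the remainder.
  leading term x_2: no divisor's leading term divides it; move 1/6x_2 to the remainder.
  remainder -2/3x_2^3 - 1/3x_2^2 + 1/6x_2 ≠ 0; add k_3 = -2/3x_2^3 - 1/3x_2^2 + 1/6x_2 to the basis.

The other S-polynomials (S(h_1,k_3), S(h_2,k_3)) all reduce to 0 modulo the current basis, so we have a Gröbner basis.
Inter-reduce: drop elements whose leading term is divisible by another's, tail-reduce, and make monic.
Reduced Gröbner basis: {x_1 - x_2^2 - 1/2x_2 - 1, x_2^3 + 1/2x_2^2 - 1/4x_2}.

Same reduced basis, so the two generating sets span the same ideal.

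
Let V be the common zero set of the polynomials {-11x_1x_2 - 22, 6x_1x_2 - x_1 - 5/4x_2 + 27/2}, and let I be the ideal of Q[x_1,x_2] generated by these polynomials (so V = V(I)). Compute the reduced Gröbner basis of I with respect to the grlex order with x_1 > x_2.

G = {x_2^2 - 6/5x_2 - 8/5, x_1 + 5/4x_2 - 3/2}

This is the nonlinear analogue of row-reducing a linear system.

f_1 = -11x_1x_2 - 22, LT = x_1x_2.
f_2 = 6x_1x_2 - x_1 - 5/4x_2 + 27/2, LT = x_1x_2.

S(f_1,f_2): lcm = x_1x_2. S = 1/6x_1 + 5/24x_2 - 1/4.
  leading term x_1: no divisor's leading term divides it; move 1/6x_1 to the remainder.
  leading term x_2: no divisor's leading term divides it; move 5/24x_2 to the remainder.
  leading term 1: no divisor's leading term divides it; move -1/4 to the remainder.
  remainder 1/6x_1 + 5/24x_2 - 1/4 ≠ 0; add g_3 = 1/6x_1 + 5/24x_2 - 1/4 to the basis.

S(f_1,g_3): lcm = x_1x_2. S = -5/4x_2^2 + 3/2x_2 + 2.
  leading term x_2^2: no divisor's leading term divides it; move -5/4x_2^2 to the remainder.
  leading term x_2: no divisor's leading term divides it; move 3/2x_2 to the remainder.
  leading term 1: no divisor's leading term divides it; move 2 to the remainder.
  remainder -5/4x_2^2 + 3/2x_2 + 2 ≠ 0; add g_4 = -5/4x_2^2 + 3/2x_2 + 2 to the basis.

The other S-polynomials (S(f_2,g_3), S(f_1,g_4), S(f_2,g_4), S(g_3,g_4)) all reduce to 0 modulo the current basis, so we have a Gröbner basis.
Inter-reduce: drop elements whose leading term is divisible by another's, tail-reduce, and make monic.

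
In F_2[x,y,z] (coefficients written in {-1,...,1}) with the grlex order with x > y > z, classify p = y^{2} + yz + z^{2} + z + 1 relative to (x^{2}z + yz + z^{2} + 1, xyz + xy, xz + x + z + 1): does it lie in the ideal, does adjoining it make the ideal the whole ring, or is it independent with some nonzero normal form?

First compute the reduced Gröbner basis of I by Buchberger's algorithm.
f_1 = x^{2}z + yz + z^{2} + 1, LT = x^{2}z.
f_2 = xyz + xy, LT = xyz.
f_3 = xz + x + z + 1, LT = xz.

S(f_1,f_2): lcm = x^{2}yz. S = x^{2}y + y^{2}z + yz^{2} + y.
  leading term x^{2}y: no divisor's leading term divides it; move x^{2}y to the remainder.
  leading term y^{2}z: no divisor's leading term divides it; move y^{2}z to the remainder.
  leading term yz^{2}: no divisor's leading term divides it; move yz^{2} to the remainder.
  leading term y: no divisor's leading term divides it; move y to the remainder.
  remainder x^{2}y + y^{2}z + yz^{2} + y ≠ 0; add h_4 = x^{2}y + y^{2}z + yz^{2} + y to the basis.

S(f_1,f_3): lcm = x^{2}z. S = x^{2} + xz + yz + z^{2} + x + 1.
  leading term x^{2}: no divisor's leading term divides it; move x^{2} to the remainder.
  leading term xz: subtract (1)·f_3 from xz + yz + z^{2} + x + 1 → yz + z^{2} + z
  leading term yz: no divisor's leading term divides it; move yz to the remainder.
  leading term z^{2}: no divisor's leading term divides it; move z^{2} to the remainder.
  leading term z: no divisor's leading term divides it; move z to the remainder.
  remainder x^{2} + yz + z^{2} + z ≠ 0; add h_5 = x^{2} + yz + z^{2} + z to the basis.

S(f_2,f_3): lcm = xyz. S = yz + y.
  leading term yz: no divisor's leading term divides it; move yz to the remainder.
  leading term y: no divisor's leading term divides it; move y to the remainder.
  remainder yz + y ≠ 0; add h_6 = yz + y to the basis.

S(f_1,h_5): lcm = x^{2}z. S = yz^{2} + z^{3} + yz + 1.
  leading term yz^{2}: subtract (z)·h_6 from yz^{2} + z^{3} + yz + 1 → z^{3} + 1
  leading term z^{3}: no divisor's leading term divides it; move z^{3} to the remainder.
  leading term 1: no divisor's leading term divides it; move 1 to the remainder.
  remainder z^{3} + 1 ≠ 0; add h_7 = z^{3} + 1 to the basis.

The other S-polynomials (S(f_1,h_4), S(f_2,h_4), S(f_3,h_4), S(f_2,h_5), S(f_3,h_5), S(h_4,h_5), S(f_1,h_6), S(f_2,h_6), S(f_3,h_6), S(h_4,h_6), S(h_5,h_6), S(f_1,h_7), S(f_2,h_7), S(f_3,h_7), S(h_4,h_7), S(h_5,h_7), S(h_6,h_7)) all reduce to 0 modulo the current basis, so we have a Gröbner basis.
Inter-reduce: drop elements whose leading term is divisible by another's, tail-reduce, and make monic.
Reduced Gröbner basis: {z^{3} + 1, x^{2} + z^{2} + y + z, xz + x + z + 1, yz + y}.
Label its elements g_1 = z^{3} + 1, g_2 = x^{2} + z^{2} + y + z, g_3 = xz + x + z + 1, g_4 = yz + y.

Reduce p = y^{2} + yz + z^{2} + z + 1 modulo G:
  leading term y^{2}: no divisor's leading term divides it; move y^{2} to the remainder.
  leading term yz: subtract (1)·g_4 from yz + z^{2} + z + 1 → z^{2} + y + z + 1
  leading term z^{2}: no divisor's leading term divides it; move z^{2} to the remainder.
  leading term y: no divisor's leading term divides it; move y to the remainder.
  leading term z: no divisor's leading term divides it; move z to the remainder.
  leading term 1: no divisor's leading term divides it; move 1 to the remainder.
  normal form = y^{2} + z^{2} + y + z + 1.
The normal form is nonzero, so p ∉ I. Since p minus its normal form lies in I, I + (p) = I + (r) where r = y^{2} + z^{2} + y + z + 1; decide whether this ideal is the whole ring.
Run Buchberger on G together with r (pairs among the g_i already reduce to 0 since G is a Gröbner basis):
g_1 = z^{3} + 1, LT = z^{3}.
g_2 = x^{2} + z^{2} + y + z, LT = x^{2}.
g_3 = xz + x + z + 1, LT = xz.
g_4 = yz + y, LT = yz.
r = y^{2} + z^{2} + y + z + 1, LT = y^{2}.

The S-polynomials (S(g_1,g_2), S(g_1,g_3), S(g_1,g_4), S(g_1,r), S(g_2,g_3), S(g_2,g_4), S(g_2,r), S(g_3,g_4), S(g_3,r), S(g_4,r)) all reduce to 0 modulo the current basis, so we have a Gröbner basis.
Inter-reduce: drop elements whose leading term is divisible by another's, tail-reduce, and make monic.
Reduced Gröbner basis: {z^{3} + 1, x^{2} + z^{2} + y + z, xz + x + z + 1, y^{2} + z^{2} + y + z + 1, yz + y}.
The reduced Gröbner basis of I + (p) is {z^{3} + 1, x^{2} + z^{2} + y + z, xz + x + z + 1, y^{2} + z^{2} + y + z + 1, yz + y} ≠ {1}, a proper ideal, so the enlarged system stays consistent: p is independent of I, with normal form y^{2} + z^{2} + y + z + 1.

y^{2} + yz + z^{2} + z + 1 is independent of I; its normal form modulo I is y^{2} + z^{2} + y + z + 1.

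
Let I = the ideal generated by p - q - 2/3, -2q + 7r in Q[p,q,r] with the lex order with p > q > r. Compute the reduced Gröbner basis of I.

f_1 = p - q - 2/3, LT = p.
f_2 = -2q + 7r, LT = q.

The S-polynomials (S(f_1,f_2)) all reduce to 0 modulo the current basis, so we have a Gröbner basis.

G = {p - 7/2r - 2/3, q - 7/2r}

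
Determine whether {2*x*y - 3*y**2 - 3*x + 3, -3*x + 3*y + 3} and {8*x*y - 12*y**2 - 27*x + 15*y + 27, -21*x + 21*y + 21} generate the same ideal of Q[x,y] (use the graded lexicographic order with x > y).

Two ideals are equal iff their reduced Gröbner bases coincide (the reduced basis is unique for a fixed ordering).
Buchberger on the first generating set:
f_1 = 2*x*y - 3*y**2 - 3*x + 3, LT = x*y.
f_2 = -3*x + 3*y + 3, LT = x.

S(f_1,f_2): lcm = x*y. S = -1/2*y**2 - 3/2*x + y + 3/2.
  reduce S modulo (f_1, f_2):
  remainder -1/2*y**2 - 1/2*y ≠ 0; add g_3 = -1/2*y**2 - 1/2*y to the basis.

The other S-polynomials (S(f_1,g_3), S(f_2,g_3)) all reduce to 0 modulo the current basis, so we have a Gröbner basis.
Inter-reduce: drop elements whose leading term is divisible by another's, tail-reduce, and make monic.
Reduced Gröbner basis: {y**2 + y, x - y - 1}.

Buchberger on the second generating set:
h_1 = 8*x*y - 12*y**2 - 27*x + 15*y + 27, LT = x*y.
h_2 = -21*x + 21*y + 21, LT = x.

S(h_1,h_2): lcm = x*y. S = -1/2*y**2 - 27/8*x + 23/8*y + 27/8.
  reduce S modulo (h_1, h_2):
  remainder -1/2*y**2 - 1/2*y ≠ 0; add k_3 = -1/2*y**2 - 1/2*y to the basis.

The other S-polynomials (S(h_1,k_3), S(h_2,k_3)) all reduce to 0 modulo the current basis, so we have a Gröbner basis.
Inter-reduce: drop elements whose leading term is divisible by another's, tail-reduce, and make monic.
Reduced Gröbner basis: {y**2 + y, x - y - 1}.

These coincide, so the ideals are equal.

Yes, the ideals are equal.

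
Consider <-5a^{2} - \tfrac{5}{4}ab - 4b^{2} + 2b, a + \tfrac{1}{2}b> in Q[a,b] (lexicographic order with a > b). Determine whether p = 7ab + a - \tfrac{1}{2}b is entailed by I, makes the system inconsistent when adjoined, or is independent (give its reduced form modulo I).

First compute the reduced Gröbner basis of I by Buchberger's algorithm.
f_1 = -5a^{2} - \tfrac{5}{4}ab - 4b^{2} + 2b, LT = a^{2}.
f_2 = a + \tfrac{1}{2}b, LT = a.

S(f_1,f_2): lcm = a^{2}. S = -\tfrac{1}{4}ab + \tfrac{4}{5}b^{2} - \tfrac{2}{5}b.
  reduce S modulo (f_1, f_2):
  remainder \tfrac{37}{40}b^{2} - \tfrac{2}{5}b ≠ 0; add h_3 = \tfrac{37}{40}b^{2} - \tfrac{2}{5}b to the basis.

The other S-polynomials (S(f_1,h_3), S(f_2,h_3)) all reduce to 0 modulo the current basis, so we have a Gröbner basis.
Inter-reduce: drop elements whose leading term is divisible by another's, tail-reduce, and make monic.
Reduced Gröbner basis: {a + \tfrac{1}{2}b, b^{2} - \tfrac{16}{37}b}.
Label its elements g_1 = a + \tfrac{1}{2}b, g_2 = b^{2} - \tfrac{16}{37}b.

Reduce p = 7ab + a - \tfrac{1}{2}b modulo G:
  leading term ab: subtract (7b)·g_1 from 7ab + a - \tfrac{1}{2}b → a - \tfrac{7}{2}b^{2} - \tfrac{1}{2}b
  leading term a: subtract (1)·g_1 from a - \tfrac{7}{2}b^{2} - \tfrac{1}{2}b → -\tfrac{7}{2}b^{2} - b
  leading term b^{2}: subtract (-\tfrac{7}{2})·g_2 from -\tfrac{7}{2}b^{2} - b → -\tfrac{93}{37}b
  leading term b: no divisor's leading term divides it; move -\tfrac{93}{37}b to the remainder.
  normal form = -\tfrac{93}{37}b.
The normal form is nonzero, so p ∉ I. Since p minus its normal form lies in I, I + (p) = I + (r) where r = -\tfrac{93}{37}b; decide whether this ideal is the whole ring.
Run Buchberger on G together with r (pairs among the g_i already reduce to 0 since G is a Gröbner basis):
g_1 = a + \tfrac{1}{2}b, LT = a.
g_2 = b^{2} - \tfrac{16}{37}b, LT = b^{2}.
r = -\tfrac{93}{37}b, LT = b.

The S-polynomials (S(g_1,g_2), S(g_1,r), S(g_2,r)) all reduce to 0 modulo the current basis, so we have a Gröbner basis.
Inter-reduce: drop elements whose leading term is divisible by another's, tail-reduce, and make monic.
Reduced Gröbner basis: {a, b}.
The reduced Gröbner basis of I + (p) is {a, b} ≠ {1}, a proper ideal, so the enlarged system stays consistent: p is independent of I, with normal form -\tfrac{93}{37}b.

7ab + a - \tfrac{1}{2}b is independent of I; its normal form modulo I is -\tfrac{93}{37}b.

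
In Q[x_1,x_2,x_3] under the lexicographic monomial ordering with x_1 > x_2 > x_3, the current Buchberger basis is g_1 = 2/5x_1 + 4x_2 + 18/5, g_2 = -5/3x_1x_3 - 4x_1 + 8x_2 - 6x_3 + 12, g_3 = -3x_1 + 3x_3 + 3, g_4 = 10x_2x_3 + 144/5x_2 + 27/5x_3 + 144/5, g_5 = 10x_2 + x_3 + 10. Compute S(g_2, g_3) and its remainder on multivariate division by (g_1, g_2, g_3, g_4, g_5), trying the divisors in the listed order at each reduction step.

lcm(LM(g_2), LM(g_3)) = x_1x_3.
S = (lcm/LT(g_2))·g_2 − (lcm/LT(g_3))·g_3 = 12/5x_1 - 24/5x_2 + x_3^2 + 23/5x_3 - 36/5.
Reduce S modulo (g_1, g_2, g_3, g_4, g_5) in that order:
  leading term x_1: subtract (6)·g_1 from 12/5x_1 - 24/5x_2 + x_3^2 + 23/5x_3 - 36/5 → -144/5x_2 + x_3^2 + 23/5x_3 - 144/5
  leading term x_2: subtract (-72/25)·g_5 from -144/5x_2 + x_3^2 + 23/5x_3 - 144/5 → x_3^2 + 187/25x_3
  leading term x_3^2: no divisor's leading term divides it; move x_3^2 to the remainder.
  leading term x_3: no divisor's leading term divides it; move 187/25x_3 to the remainder.
The remainder x_3^2 + 187/25x_3 is nonzero, so it would be added as the next basis element.
An S-polynomial is built so that the two leading terms cancel; whether anything survives reduction is exactly the Gröbner-basis criterion.

S(g_2, g_3) = 12/5x_1 - 24/5x_2 + x_3^2 + 23/5x_3 - 36/5; remainder on division = x_3^2 + 187/25x_3.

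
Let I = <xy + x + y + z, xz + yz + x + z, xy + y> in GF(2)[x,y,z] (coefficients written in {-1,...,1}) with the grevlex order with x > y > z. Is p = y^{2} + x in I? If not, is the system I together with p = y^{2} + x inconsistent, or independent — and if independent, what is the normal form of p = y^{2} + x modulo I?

y^{2} + x is independent of I; its normal form modulo I is y + z.

First compute the reduced Gröbner basis of I by Buchberger's algorithm.
f_1 = xy + x + y + z, LT = xy.
f_2 = xz + yz + x + z, LT = xz.
f_3 = xy + y, LT = xy.

S(f_1,f_2): lcm = xyz. S = y^{2}z + xy + xz + z^{2}.
  reduce S modulo (f_1, f_2, f_3):
  remainder y^{2}z + yz + z^{2} + y ≠ 0; add h_4 = y^{2}z + yz + z^{2} + y to the basis.

S(f_1,f_3): lcm = xy. S = x + z.
  reduce S modulo (f_1, f_2, f_3, h_4):
  remainder x + z ≠ 0; add h_5 = x + z to the basis.

S(f_2,f_3): lcm = xyz. S = y^{2}z + xy.
  reduce S modulo (f_1, f_2, f_3, h_4, h_5):
  remainder yz + z^{2} ≠ 0; add h_6 = yz + z^{2} to the basis.

S(f_3,h_4): lcm = xy^{2}z. S = xyz + y^{2}z + xz^{2} + xy.
  reduce S modulo (f_1, f_2, f_3, h_4, h_5, h_6):
  remainder z^{3} + z^{2} ≠ 0; add h_7 = z^{3} + z^{2} to the basis.

S(f_1,h_5): lcm = xy. S = yz + x + y + z.
  reduce S modulo (f_1, f_2, f_3, h_4, h_5, h_6, h_7):
  remainder z^{2} + y ≠ 0; add h_8 = z^{2} + y to the basis.

S(h_4,h_8): lcm = y^{2}z^{2}. S = y^{3} + yz^{2} + z^{3} + yz.
  reduce S modulo (f_1, f_2, f_3, h_4, h_5, h_6, h_7, h_8):
  remainder y^{3} + y ≠ 0; add h_9 = y^{3} + y to the basis.

S(h_6,h_8): lcm = yz^{2}. S = z^{3} + y^{2}.
  reduce S modulo (f_1, f_2, f_3, h_4, h_5, h_6, h_7, h_8, h_9):
  remainder y^{2} + y ≠ 0; add h_10 = y^{2} + y to the basis.

The other S-polynomials (S(f_1,h_4), S(f_2,h_4), S(f_2,h_5), S(f_3,h_5), S(h_4,h_5), S(f_1,h_6), S(f_2,h_6), S(f_3,h_6), S(h_4,h_6), S(h_5,h_6), S(f_1,h_7), S(f_2,h_7), S(f_3,h_7), S(h_4,h_7), S(h_5,h_7), S(h_6,h_7), S(f_1,h_8), S(f_2,h_8), S(f_3,h_8), S(h_5,h_8), S(h_7,h_8), S(f_1,h_9), S(f_2,h_9), S(f_3,h_9), S(h_4,h_9), S(h_5,h_9), S(h_6,h_9), S(h_7,h_9), S(h_8,h_9), S(f_1,h_10), S(f_2,h_10), S(f_3,h_10), S(h_4,h_10), S(h_5,h_10), S(h_6,h_10), S(h_7,h_10), S(h_8,h_10), S(h_9,h_10)) all reduce to 0 modulo the current basis, so we have a Gröbner basis.
Inter-reduce: drop elements whose leading term is divisible by another's, tail-reduce, and make monic.
Reduced Gröbner basis: {y^{2} + y, yz + y, z^{2} + y, x + z}.
Label its elements g_1 = y^{2} + y, g_2 = yz + y, g_3 = z^{2} + y, g_4 = x + z.

Reduce p = y^{2} + x modulo G:
  leading term y^{2}: subtract (1)·g_1 from y^{2} + x → x + y
  leading term x: subtract (1)·g_4 from x + y → y + z
  leading term y: no divisor's leading term divides it; move y to the remainder.
  leading term z: no divisor's leading term divides it; move z to the remainder.
  normal form = y + z.
The normal form is nonzero, so p ∉ I. Since p minus its normal form lies in I, I + (p) = I + (r) where r = y + z; decide whether this ideal is the whole ring.
Run Buchberger on G together with r (pairs among the g_i already reduce to 0 since G is a Gröbner basis):
g_1 = y^{2} + y, LT = y^{2}.
g_2 = yz + y, LT = yz.
g_3 = z^{2} + y, LT = z^{2}.
g_4 = x + z, LT = x.
r = y + z, LT = y.

The S-polynomials (S(g_1,g_2), S(g_1,g_3), S(g_1,g_4), S(g_1,r), S(g_2,g_3), S(g_2,g_4), S(g_2,r), S(g_3,g_4), S(g_3,r), S(g_4,r)) all reduce to 0 modulo the current basis, so we have a Gröbner basis.
Inter-reduce: drop elements whose leading term is divisible by another's, tail-reduce, and make monic.
Reduced Gröbner basis: {z^{2} + z, x + z, y + z}.
The reduced Gröbner basis of I + (p) is {z^{2} + z, x + z, y + z} ≠ {1}, a proper ideal, so the enlarged system stays consistent: p is independent of I, with normal form y + z.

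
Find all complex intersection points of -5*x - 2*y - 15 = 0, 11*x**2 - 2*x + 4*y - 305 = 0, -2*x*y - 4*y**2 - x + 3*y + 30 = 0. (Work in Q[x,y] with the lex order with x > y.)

{(-5, 5)}

Compute a lex Gröbner basis by Buchberger's algorithm.
f_1 = -5*x - 2*y - 15, LT = x.
f_2 = 11*x**2 - 2*x + 4*y - 305, LT = x**2.
f_3 = -2*x*y - x - 4*y**2 + 3*y + 30, LT = x*y.

S(f_1,f_2): lcm = x**2. S = 2/5*x*y + 35/11*x - 4/11*y + 305/11.
  leading term x*y: subtract (-2/25*y)·f_1 from 2/5*x*y + 35/11*x - 4/11*y + 305/11 → 35/11*x - 4/25*y**2 - 86/55*y + 305/11
  leading term x: subtract (-7/11)·f_1 from 35/11*x - 4/25*y**2 - 86/55*y + 305/11 → -4/25*y**2 - 156/55*y + 200/11
  leading term y**2: no divisor's leading term divides it; move -4/25*y**2 to the remainder.
  leading term y: no divisor's leading term divides it; move -156/55*y to the remainder.
  leading term 1: no divisor's leading term divides it; move 200/11 to the remainder.
  remainder -4/25*y**2 - 156/55*y + 200/11 ≠ 0; add h_4 = -4/25*y**2 - 156/55*y + 200/11 to the basis.

S(f_1,f_3): lcm = x*y. S = -1/2*x - 8/5*y**2 + 9/2*y + 15.
  leading term x: subtract (1/10)·f_1 from -1/2*x - 8/5*y**2 + 9/2*y + 15 → -8/5*y**2 + 47/10*y + 33/2
  leading term y**2: subtract (10)·h_4 from -8/5*y**2 + 47/10*y + 33/2 → 3637/110*y - 3637/22
  leading term y: no divisor's leading term divides it; move 3637/110*y to the remainder.
  leading term 1: no divisor's leading term divides it; move -3637/22 to the remainder.
  remainder 3637/110*y - 3637/22 ≠ 0; add h_5 = 3637/110*y - 3637/22 to the basis.

The other S-polynomials (S(f_2,f_3), S(f_1,h_4), S(f_2,h_4), S(f_3,h_4), S(f_1,h_5), S(f_2,h_5), S(f_3,h_5), S(h_4,h_5)) all reduce to 0 modulo the current basis, so we have a Gröbner basis.
Inter-reduce: drop elements whose leading term is divisible by another's, tail-reduce, and make monic.
Reduced Gröbner basis: {x + 5, y - 5}.

The lex basis is triangular: the last element involves only y. Solving y - 5 = 0 gives y ∈ {5}; substituting each value into the earlier elements determines the remaining variables.
  y = 5: the earlier basis element becomes x + 5 = 0, giving x = -5 — point (-5, 5).
Each listed point satisfies every original equation (direct substitution).
Zero-dimensionality of the ideal guarantees finitely many solutions over ℂ.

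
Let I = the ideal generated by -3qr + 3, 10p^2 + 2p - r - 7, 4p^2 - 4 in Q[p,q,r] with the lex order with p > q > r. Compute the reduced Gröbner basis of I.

G = {p - 1/2r + 3/2, q + 1/5r - 6/5, r^2 - 6r + 5}

f_1 = -3qr + 3, LT = qr.
f_2 = 10p^2 + 2p - r - 7, LT = p^2.
f_3 = 4p^2 - 4, LT = p^2.

S(f_2,f_3): lcm = p^2. S = 1/5p - 1/10r + 3/10.
  reduce S modulo (f_1, f_2, f_3):
  remainder 1/5p - 1/10r + 3/10 ≠ 0; add g_4 = 1/5p - 1/10r + 3/10 to the basis.

S(f_2,g_4): lcm = p^2. S = 1/2pr - 13/10p - 1/10r - 7/10.
  reduce S modulo (f_1, f_2, f_3, g_4):
  remainder 1/4r^2 - 3/2r + 5/4 ≠ 0; add g_5 = 1/4r^2 - 3/2r + 5/4 to the basis.

S(f_1,g_5): lcm = qr^2. S = 6qr - 5q - r.
  reduce S modulo (f_1, f_2, f_3, g_4, g_5):
  remainder -5q - r + 6 ≠ 0; add g_6 = -5q - r + 6 to the basis.

The other S-polynomials (S(f_1,f_2), S(f_1,f_3), S(f_1,g_4), S(f_3,g_4), S(f_2,g_5), S(f_3,g_5), S(g_4,g_5), S(f_1,g_6), S(f_2,g_6), S(f_3,g_6), S(g_4,g_6), S(g_5,g_6)) all reduce to 0 modulo the current basis, so we have a Gröbner basis.
Inter-reduce: drop elements whose leading term is divisible by another's, tail-reduce, and make monic.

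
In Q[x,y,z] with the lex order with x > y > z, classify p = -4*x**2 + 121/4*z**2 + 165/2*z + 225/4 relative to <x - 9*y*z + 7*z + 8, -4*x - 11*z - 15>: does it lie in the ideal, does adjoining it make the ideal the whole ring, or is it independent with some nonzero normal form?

First compute the reduced Gröbner basis of I by Buchberger's algorithm.
f_1 = x - 9*y*z + 7*z + 8, LT = x.
f_2 = -4*x - 11*z - 15, LT = x.

S(f_1,f_2): lcm = x. S = -9*y*z + 17/4*z + 17/4.
  leading term y*z: no divisor's leading term divides it; move -9*y*z to the remainder.
  leading term z: no divisor's leading term divides it; move 17/4*z to the remainder.
  leading term 1: no divisor's leading term divides it; move 17/4 to the remainder.
  remainder -9*y*z + 17/4*z + 17/4 ≠ 0; add h_3 = -9*y*z + 17/4*z + 17/4 to the basis.

The other S-polynomials (S(f_1,h_3), S(f_2,h_3)) all reduce to 0 modulo the current basis, so we have a Gröbner basis.
Inter-reduce: drop elements whose leading term is divisible by another's, tail-reduce, and make monic.
Reduced Gröbner basis: {x + 11/4*z + 15/4, y*z - 17/36*z - 17/36}.
Label its elements g_1 = x + 11/4*z + 15/4, g_2 = y*z - 17/36*z - 17/36.

Reduce p = -4*x**2 + 121/4*z**2 + 165/2*z + 225/4 modulo G:
  leading term x**2: subtract (-4*x)·g_1 from -4*x**2 + 121/4*z**2 + 165/2*z + 225/4 → 11*x*z + 15*x + 121/4*z**2 + 165/2*z + 225/4
  leading term x*z: subtract (11*z)·g_1 from 11*x*z + 15*x + 121/4*z**2 + 165/2*z + 225/4 → 15*x + 165/4*z + 225/4
  leading term x: subtract (15)·g_1 from 15*x + 165/4*z + 225/4 → 0
  normal form = 0.
Since the normal form is 0, p ∈ I.

-4*x**2 + 121/4*z**2 + 165/2*z + 225/4 lies in I (it reduces to 0).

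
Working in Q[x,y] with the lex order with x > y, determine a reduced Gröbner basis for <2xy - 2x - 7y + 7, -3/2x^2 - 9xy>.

G = {x^2 + 6x + 21y - 21, xy - x - 7/2y + 7/2, y^2 - 5/12y - 7/12}

f_1 = 2xy - 2x - 7y + 7, LT = xy.
f_2 = -3/2x^2 - 9xy, LT = x^2.

S(f_1,f_2): lcm = x^2y. S = -x^2 - 6xy^2 - 7/2xy + 7/2x.
  leading term x^2: subtract (2/3)·f_2 from -x^2 - 6xy^2 - 7/2xy + 7/2x → -6xy^2 + 5/2xy + 7/2x
  leading term xy^2: subtract (-3y)·f_1 from -6xy^2 + 5/2xy + 7/2x → -7/2xy + 7/2x - 21y^2 + 21y
  leading term xy: subtract (-7/4)·f_1 from -7/2xy + 7/2x - 21y^2 + 21y → -21y^2 + 35/4y + 49/4
  leading term y^2: no divisor's leading term divides it; move -21y^2 to the remainder.
  leading term y: no divisor's leading term divides it; move 35/4y to the remainder.
  leading term 1: no divisor's leading term divides it; move 49/4 to the remainder.
  remainder -21y^2 + 35/4y + 49/4 ≠ 0; add g_3 = -21y^2 + 35/4y + 49/4 to the basis.

S(f_1,g_3): lcm = xy^2. S = -7/12xy + 7/12x - 7/2y^2 + 7/2y.
  leading term xy: subtract (-7/24)·f_1 from -7/12xy + 7/12x - 7/2y^2 + 7/2y → -7/2y^2 + 35/24y + 49/24
  leading term y^2: subtract (1/6)·g_3 from -7/2y^2 + 35/24y + 49/24 → 0
  remainder 0.

S(f_2,g_3): leading monomials are coprime, so the S-polynomial reduces to 0 (Buchberger's first criterion).
Every S-polynomial of the final basis reduces to 0, so we have a Gröbner basis.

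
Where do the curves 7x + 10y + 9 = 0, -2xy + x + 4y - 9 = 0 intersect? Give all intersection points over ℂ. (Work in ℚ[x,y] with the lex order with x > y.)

Compute a lex Gröbner basis by Buchberger's algorithm.
f_1 = 7x + 10y + 9, LT = x.
f_2 = -2xy + x + 4y - 9, LT = xy.

S(f_1,f_2): lcm = xy. S = ½x + 10/7y² + 23/7y - 9/2.
  leading term x: subtract (1/14)·f_1 from ½x + 10/7y² + 23/7y - 9/2 → 10/7y² + 18/7y - 36/7
  leading term y²: no divisor's leading term divides it; move 10/7y² to the remainder.
  leading term y: no divisor's leading term divides it; move 18/7y to the remainder.
  leading term 1: no divisor's leading term divides it; move -36/7 to the remainder.
  remainder 10/7y² + 18/7y - 36/7 ≠ 0; add h_3 = 10/7y² + 18/7y - 36/7 to the basis.

The other S-polynomials (S(f_1,h_3), S(f_2,h_3)) all reduce to 0 modulo the current basis, so we have a Gröbner basis.
Inter-reduce: drop elements whose leading term is divisible by another's, tail-reduce, and make monic.
Reduced Gröbner basis: {x + 10/7y + 9/7, y² + 9/5y - 18/5}.

A lex Gröbner basis eliminates variables successively. Here y² + 9/5y - 18/5 depends only on y, with roots {-3, 6/5}; lifting each root through the earlier basis elements recovers the full solutions.
  y = -3: the earlier basis element becomes x - 3 = 0, giving x = 3 — point (3, -3).
  y = 6/5: the earlier basis element becomes x + 3 = 0, giving x = -3 — point (-3, 6/5).
A lex Gröbner basis triangularizes the system, enabling back-substitution.

{(3, -3), (-3, 6/5)}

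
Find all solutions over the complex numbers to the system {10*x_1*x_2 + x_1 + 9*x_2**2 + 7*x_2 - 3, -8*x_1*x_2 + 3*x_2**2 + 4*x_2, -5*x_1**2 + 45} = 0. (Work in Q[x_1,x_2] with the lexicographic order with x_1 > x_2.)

{(3, 0)}

Compute a lex Gröbner basis by Buchberger's algorithm.
f_1 = 10*x_1*x_2 + x_1 + 9*x_2**2 + 7*x_2 - 3, LT = x_1*x_2.
f_2 = -8*x_1*x_2 + 3*x_2**2 + 4*x_2, LT = x_1*x_2.
f_3 = -5*x_1**2 + 45, LT = x_1**2.

S(f_1,f_2): lcm = x_1*x_2. S = 1/10*x_1 + 51/40*x_2**2 + 6/5*x_2 - 3/10.
  leading term x_1: no divisor's leading term divides it; move 1/10*x_1 to the remainder.
  leading term x_2**2: no divisor's leading term divides it; move 51/40*x_2**2 to the remainder.
  leading term x_2: no divisor's leading term divides it; move 6/5*x_2 to the remainder.
  leading term 1: no divisor's leading term divides it; move -3/10 to the remainder.
  remainder 1/10*x_1 + 51/40*x_2**2 + 6/5*x_2 - 3/10 ≠ 0; add h_4 = 1/10*x_1 + 51/40*x_2**2 + 6/5*x_2 - 3/10 to the basis.

S(f_1,f_3): lcm = x_1**2*x_2. S = 1/10*x_1**2 + 9/10*x_1*x_2**2 + 7/10*x_1*x_2 - 3/10*x_1 + 9*x_2.
  leading term x_1**2: subtract (-1/50)·f_3 from 1/10*x_1**2 + 9/10*x_1*x_2**2 + 7/10*x_1*x_2 - 3/10*x_1 + 9*x_2 → 9/10*x_1*x_2**2 + 7/10*x_1*x_2 - 3/10*x_1 + 9*x_2 + 9/10
  leading term x_1*x_2**2: subtract (9/100*x_2)·f_1 from 9/10*x_1*x_2**2 + 7/10*x_1*x_2 - 3/10*x_1 + 9*x_2 + 9/10 → 61/100*x_1*x_2 - 3/10*x_1 - 81/100*x_2**3 - 63/100*x_2**2 + 927/100*x_2 + 9/10
  leading term x_1*x_2: subtract (61/1000)·f_1 from 61/100*x_1*x_2 - 3/10*x_1 - 81/100*x_2**3 - 63/100*x_2**2 + 927/100*x_2 + 9/10 → -361/1000*x_1 - 81/100*x_2**3 - 1179/1000*x_2**2 + 8843/1000*x_2 + 1083/1000
  leading term x_1: subtract (-361/100)·h_4 from -361/1000*x_1 - 81/100*x_2**3 - 1179/1000*x_2**2 + 8843/1000*x_2 + 1083/1000 → -81/100*x_2**3 + 2739/800*x_2**2 + 527/40*x_2
  leading term x_2**3: no divisor's leading term divides it; move -81/100*x_2**3 to the remainder.
  leading term x_2**2: no divisor's leading term divides it; move 2739/800*x_2**2 to the remainder.
  leading term x_2: no divisor's leading term divides it; move 527/40*x_2 to the remainder.
  remainder -81/100*x_2**3 + 2739/800*x_2**2 + 527/40*x_2 ≠ 0; add h_5 = -81/100*x_2**3 + 2739/800*x_2**2 + 527/40*x_2 to the basis.

S(f_2,f_3): lcm = x_1**2*x_2. S = -3/8*x_1*x_2**2 - 1/2*x_1*x_2 + 9*x_2.
  leading term x_1*x_2**2: subtract (-3/80*x_2)·f_1 from -3/8*x_1*x_2**2 - 1/2*x_1*x_2 + 9*x_2 → -37/80*x_1*x_2 + 27/80*x_2**3 + 21/80*x_2**2 + 711/80*x_2
  leading term x_1*x_2: subtract (-37/800)·f_1 from -37/80*x_1*x_2 + 27/80*x_2**3 + 21/80*x_2**2 + 711/80*x_2 → 37/800*x_1 + 27/80*x_2**3 + 543/800*x_2**2 + 7369/800*x_2 - 111/800
  leading term x_1: subtract (37/80)·h_4 from 37/800*x_1 + 27/80*x_2**3 + 543/800*x_2**2 + 7369/800*x_2 - 111/800 → 27/80*x_2**3 + 57/640*x_2**2 + 277/32*x_2
  leading term x_2**3: subtract (-5/12)·h_5 from 27/80*x_2**3 + 57/640*x_2**2 + 277/32*x_2 → 97/64*x_2**2 + 679/48*x_2
  leading term x_2**2: no divisor's leading term divides it; move 97/64*x_2**2 to the remainder.
  leading term x_2: no divisor's leading term divides it; move 679/48*x_2 to the remainder.
  remainder 97/64*x_2**2 + 679/48*x_2 ≠ 0; add h_6 = 97/64*x_2**2 + 679/48*x_2 to the basis.

S(f_1,h_4): lcm = x_1*x_2. S = 1/10*x_1 - 51/4*x_2**3 - 111/10*x_2**2 + 37/10*x_2 - 3/10.
  leading term x_1: subtract (1)·h_4 from 1/10*x_1 - 51/4*x_2**3 - 111/10*x_2**2 + 37/10*x_2 - 3/10 → -51/4*x_2**3 - 99/8*x_2**2 + 5/2*x_2
  leading term x_2**3: subtract (425/27)·h_5 from -51/4*x_2**3 - 99/8*x_2**2 + 5/2*x_2 → -19085/288*x_2**2 - 44255/216*x_2
  leading term x_2**2: subtract (-38170/873)·h_6 from -19085/288*x_2**2 - 44255/216*x_2 → 7445/18*x_2
  leading term x_2: no divisor's leading term divides it; move 7445/18*x_2 to the remainder.
  remainder 7445/18*x_2 ≠ 0; add h_7 = 7445/18*x_2 to the basis.

The other S-polynomials (S(f_2,h_4), S(f_3,h_4), S(f_1,h_5), S(f_2,h_5), S(f_3,h_5), S(h_4,h_5), S(f_1,h_6), S(f_2,h_6), S(f_3,h_6), S(h_4,h_6), S(h_5,h_6), S(f_1,h_7), S(f_2,h_7), S(f_3,h_7), S(h_4,h_7), S(h_5,h_7), S(h_6,h_7)) all reduce to 0 modulo the current basis, so we have a Gröbner basis.
Inter-reduce: drop elements whose leading term is divisible by another's, tail-reduce, and make monic.
Reduced Gröbner basis: {x_1 - 3, x_2}.

The lex basis is triangular: the last element involves only x_2. Solving x_2 = 0 gives x_2 ∈ {0}; substituting each value into the earlier elements determines the remaining variables.
  x_2 = 0: the earlier basis element becomes x_1 - 3 = 0, giving x_1 = 3 — point (3, 0).
Check: every point annihilates each of the original generators.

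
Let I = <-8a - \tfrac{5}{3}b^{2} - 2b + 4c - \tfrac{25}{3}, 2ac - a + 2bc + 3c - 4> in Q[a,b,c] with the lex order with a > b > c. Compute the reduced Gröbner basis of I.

G = {a + \tfrac{5}{24}b^{2} + \tfrac{1}{4}b - \tfrac{1}{2}c + \tfrac{25}{24}, b^{2}c - \tfrac{1}{2}b^{2} - \tfrac{18}{5}bc - \tfrac{3}{5}b - \tfrac{12}{5}c^{2} - c + \tfrac{71}{10}}

Buchberger's algorithm terminates because the ascending chain of leading-term ideals stabilizes.

f_1 = -8a - \tfrac{5}{3}b^{2} - 2b + 4c - \tfrac{25}{3}, LT = a.
f_2 = 2ac - a + 2bc + 3c - 4, LT = ac.

S(f_1,f_2): lcm = ac. S = \tfrac{1}{2}a + \tfrac{5}{24}b^{2}c - \tfrac{3}{4}bc - \tfrac{1}{2}c^{2} - \tfrac{11}{24}c + 2.
  leading term a: subtract (-\tfrac{1}{16})·f_1 from \tfrac{1}{2}a + \tfrac{5}{24}b^{2}c - \tfrac{3}{4}bc - \tfrac{1}{2}c^{2} - \tfrac{11}{24}c + 2 → \tfrac{5}{24}b^{2}c - \tfrac{5}{48}b^{2} - \tfrac{3}{4}bc - \tfrac{1}{8}b - \tfrac{1}{2}c^{2} - \tfrac{5}{24}c + \tfrac{71}{48}
  leading term b^{2}c: no divisor's leading term divides it; move \tfrac{5}{24}b^{2}c to the remainder.
  leading term b^{2}: no divisor's leading term divides it; move -\tfrac{5}{48}b^{2} to the remainder.
  leading term bc: no divisor's leading term divides it; move -\tfrac{3}{4}bc to the remainder.
  leading term b: no divisor's leading term divides it; move -\tfrac{1}{8}b to the remainder.
  leading term c^{2}: no divisor's leading term divides it; move -\tfrac{1}{2}c^{2} to the remainder.
  leading term c: no divisor's leading term divides it; move -\tfrac{5}{24}c to the remainder.
  leading term 1: no divisor's leading term divides it; move \tfrac{71}{48} to the remainder.
  remainder \tfrac{5}{24}b^{2}c - \tfrac{5}{48}b^{2} - \tfrac{3}{4}bc - \tfrac{1}{8}b - \tfrac{1}{2}c^{2} - \tfrac{5}{24}c + \tfrac{71}{48} ≠ 0; add g_3 = \tfrac{5}{24}b^{2}c - \tfrac{5}{48}b^{2} - \tfrac{3}{4}bc - \tfrac{1}{8}b - \tfrac{1}{2}c^{2} - \tfrac{5}{24}c + \tfrac{71}{48} to the basis.

The other S-polynomials (S(f_1,g_3), S(f_2,g_3)) all reduce to 0 modulo the current basis, so we have a Gröbner basis.
Inter-reduce: drop elements whose leading term is divisible by another's, tail-reduce, and make monic.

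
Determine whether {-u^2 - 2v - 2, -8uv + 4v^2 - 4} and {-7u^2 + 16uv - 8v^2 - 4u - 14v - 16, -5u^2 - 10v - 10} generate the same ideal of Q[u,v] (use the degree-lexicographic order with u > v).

Since reduced Gröbner bases are canonical representatives of ideals under a given ordering, it suffices to compute and compare them.
Buchberger on the first generating set:
f_1 = -u^2 - 2v - 2, LT = u^2.
f_2 = -8uv + 4v^2 - 4, LT = uv.

S(f_1,f_2): lcm = u^2v. S = 1/2uv^2 + 2v^2 - 1/2u + 2v.
  leading term uv^2: subtract (-1/16v)·f_2 from 1/2uv^2 + 2v^2 - 1/2u + 2v → 1/4v^3 + 2v^2 - 1/2u + 7/4v
  leading term v^3: no divisor's leading term divides it; move 1/4v^3 to the remainder.
  leading term v^2: no divisor's leading term divides it; move 2v^2 to the remainder.
  leading term u: no divisor's leading term divides it; move -1/2u to the remainder.
  leading term v: no divisor's leading term divides it; move 7/4v to the remainder.
  remainder 1/4v^3 + 2v^2 - 1/2u + 7/4v ≠ 0; add g_3 = 1/4v^3 + 2v^2 - 1/2u + 7/4v to the basis.

The other S-polynomials (S(f_1,g_3), S(f_2,g_3)) all reduce to 0 modulo the current basis, so we have a Gröbner basis.
Inter-reduce: drop elements whose leading term is divisible by another's, tail-reduce, and make monic.
Reduced Gröbner basis: {v^3 + 8v^2 - 2u + 7v, u^2 + 2v + 2, uv - 1/2v^2 + 1/2}.

Buchberger on the second generating set:
h_1 = -7u^2 + 16uv - 8v^2 - 4u - 14v - 16, LT = u^2.
h_2 = -5u^2 - 10v - 10, LT = u^2.

S(h_1,h_2): lcm = u^2. S = -16/7uv + 8/7v^2 + 4/7u + 2/7.
  leading term uv: no divisor's leading term divides it; move -16/7uv to the remainder.
  leading term v^2: no divisor's leading term divides it; move 8/7v^2 to the remainder.
  leading term u: no divisor's leading term divides it; move 4/7u to the remainder.
  leading term 1: no divisor's leading term divides it; move 2/7 to the remainder.
  remainder -16/7uv + 8/7v^2 + 4/7u + 2/7 ≠ 0; add k_3 = -16/7uv + 8/7v^2 + 4/7u + 2/7 to the basis.

S(h_1,k_3): lcm = u^2v. S = -25/14uv^2 + 8/7v^3 + 1/4u^2 + 4/7uv + 2v^2 + 1/8u + 16/7v.
  leading term uv^2: subtract (25/32v)·k_3 from -25/14uv^2 + 8/7v^3 + 1/4u^2 + 4/7uv + 2v^2 + 1/8u + 16/7v → 1/4v^3 + 1/4u^2 + 1/8uv + 2v^2 + 1/8u + 33/16v
  leading term v^3: no divisor's leading term divides it; move 1/4v^3 to the remainder.
  leading term u^2: subtract (-1/28)·h_1 from 1/4u^2 + 1/8uv + 2v^2 + 1/8u + 33/16v → 39/56uv + 12/7v^2 - 1/56u + 25/16v - 4/7
  leading term uv: subtract (-39/128)·k_3 from 39/56uv + 12/7v^2 - 1/56u + 25/16v - 4/7 → 33/16v^2 + 5/32u + 25/16v - 31/64
  leading term v^2: no divisor's leading term divides it; move 33/16v^2 to the remainder.
  leading term u: no divisor's leading term divides it; move 5/32u to the remainder.
  leading term v: no divisor's leading term divides it; move 25/16v to the remainder.
  leading term 1: no divisor's leading term divides it; move -31/64 to the remainder.
  remainder 1/4v^3 + 33/16v^2 + 5/32u + 25/16v - 31/64 ≠ 0; add k_4 = 1/4v^3 + 33/16v^2 + 5/32u + 25/16v - 31/64 to the basis.

The other S-polynomials (S(h_2,k_3), S(h_1,k_4), S(h_2,k_4), S(k_3,k_4)) all reduce to 0 modulo the current basis, so we have a Gröbner basis.
Inter-reduce: drop elements whose leading term is divisible by another's, tail-reduce, and make monic.
Reduced Gröbner basis: {v^3 + 33/4v^2 + 5/8u + 25/4v - 31/16, u^2 + 2v + 2, uv - 1/2v^2 - 1/4u - 1/8}.

Since the reduced bases disagree, the two ideals are not the same.

No, the ideals differ.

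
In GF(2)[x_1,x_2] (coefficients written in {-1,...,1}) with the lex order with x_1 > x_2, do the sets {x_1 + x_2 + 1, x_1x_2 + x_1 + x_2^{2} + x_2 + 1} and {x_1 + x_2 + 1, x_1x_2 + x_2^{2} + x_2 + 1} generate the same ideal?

No, the ideals differ.

Equality of ideals is decidable: compute both reduced Gröbner bases (unique for the ordering) and check whether they agree.
Buchberger on the first generating set:
f_1 = x_1 + x_2 + 1, LT = x_1.
f_2 = x_1x_2 + x_1 + x_2^{2} + x_2 + 1, LT = x_1x_2.

S(f_1,f_2): lcm = x_1x_2. S = x_1 + 1.
  leading term x_1: subtract (1)·f_1 from x_1 + 1 → x_2
  leading term x_2: no divisor's leading term divides it; move x_2 to the remainder.
  remainder x_2 ≠ 0; add g_3 = x_2 to the basis.

S(f_1,g_3): leading monomials are coprime, so the S-polynomial reduces to 0 (Buchberger's first criterion).
S(f_2,g_3): lcm = x_1x_2. S = x_1 + x_2^{2} + x_2 + 1.
  leading term x_1: subtract (1)·f_1 from x_1 + x_2^{2} + x_2 + 1 → x_2^{2}
  leading term x_2^{2}: subtract (x_2)·g_3 from x_2^{2} → 0
  remainder 0.

Every S-polynomial of the final basis reduces to 0, so we have a Gröbner basis.
Inter-reduce: drop elements whose leading term is divisible by another's, tail-reduce, and make monic.
Reduced Gröbner basis: {x_1 + 1, x_2}.

Buchberger on the second generating set:
h_1 = x_1 + x_2 + 1, LT = x_1.
h_2 = x_1x_2 + x_2^{2} + x_2 + 1, LT = x_1x_2.

S(h_1,h_2): lcm = x_1x_2. S = 1.
  leading term 1: no divisor's leading term divides it; move 1 to the remainder.
  remainder 1 ≠ 0; add k_3 = 1 to the basis.

S(h_1,k_3): leading monomials are coprime, so the S-polynomial reduces to 0 (Buchberger's first criterion).
S(h_2,k_3): leading monomials are coprime, so the S-polynomial reduces to 0 (Buchberger's first criterion).
Every S-polynomial of the final basis reduces to 0, so we have a Gröbner basis.
Inter-reduce: drop elements whose leading term is divisible by another's, tail-reduce, and make monic.
Reduced Gröbner basis: {1}.

These differ, so the ideals are not equal.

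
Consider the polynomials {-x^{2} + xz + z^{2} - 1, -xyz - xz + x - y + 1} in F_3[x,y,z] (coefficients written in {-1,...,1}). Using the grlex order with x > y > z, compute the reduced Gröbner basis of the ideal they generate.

G = {yz^{3} + z^{3} + xy + yz - z^{2} - x + 1, xyz + xz - x + y - 1, x^{2} - xz - z^{2} + 1}

Buchberger's algorithm terminates because the ascending chain of leading-term ideals stabilizes.

f_1 = -x^{2} + xz + z^{2} - 1, LT = x^{2}.
f_2 = -xyz - xz + x - y + 1, LT = xyz.

S(f_1,f_2): lcm = x^{2}yz. S = -xyz^{2} - yz^{3} - x^{2}z + x^{2} - xy + yz + x.
  reduce S modulo (f_1, f_2):
  remainder -yz^{3} - z^{3} - xy - yz + z^{2} + x - 1 ≠ 0; add g_3 = -yz^{3} - z^{3} - xy - yz + z^{2} + x - 1 to the basis.

The other S-polynomials (S(f_1,g_3), S(f_2,g_3)) all reduce to 0 modulo the current basis, so we have a Gröbner basis.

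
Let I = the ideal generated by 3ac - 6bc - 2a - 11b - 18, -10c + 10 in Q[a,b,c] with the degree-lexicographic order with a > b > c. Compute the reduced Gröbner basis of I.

f_1 = 3ac - 6bc - 2a - 11b - 18, LT = ac.
f_2 = -10c + 10, LT = c.

S(f_1,f_2): lcm = ac. S = -2bc + 1/3a - 11/3b - 6.
  reduce S modulo (f_1, f_2):
  remainder 1/3a - 17/3b - 6 ≠ 0; add g_3 = 1/3a - 17/3b - 6 to the basis.

The other S-polynomials (S(f_1,g_3), S(f_2,g_3)) all reduce to 0 modulo the current basis, so we have a Gröbner basis.
Inter-reduce: drop elements whose leading term is divisible by another's, tail-reduce, and make monic.

G = {a - 17b - 18, c - 1}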